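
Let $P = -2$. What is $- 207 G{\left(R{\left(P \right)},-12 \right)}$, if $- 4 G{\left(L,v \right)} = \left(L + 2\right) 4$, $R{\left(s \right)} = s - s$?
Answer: $414$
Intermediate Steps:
$R{\left(s \right)} = 0$
$G{\left(L,v \right)} = -2 - L$ ($G{\left(L,v \right)} = - \frac{\left(L + 2\right) 4}{4} = - \frac{\left(2 + L\right) 4}{4} = - \frac{8 + 4 L}{4} = -2 - L$)
$- 207 G{\left(R{\left(P \right)},-12 \right)} = - 207 \left(-2 - 0\right) = - 207 \left(-2 + 0\right) = \left(-207\right) \left(-2\right) = 414$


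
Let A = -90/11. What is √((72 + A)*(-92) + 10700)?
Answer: 14*√2981/11 ≈ 69.489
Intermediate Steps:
A = -90/11 (A = -90*1/11 = -90/11 ≈ -8.1818)
√((72 + A)*(-92) + 10700) = √((72 - 90/11)*(-92) + 10700) = √((702/11)*(-92) + 10700) = √(-64584/11 + 10700) = √(53116/11) = 14*√2981/11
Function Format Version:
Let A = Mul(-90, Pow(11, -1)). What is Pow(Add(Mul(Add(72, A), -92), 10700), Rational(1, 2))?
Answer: Mul(Rational(14, 11), Pow(2981, Rational(1, 2))) ≈ 69.489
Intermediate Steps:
A = Rational(-90, 11) (A = Mul(-90, Rational(1, 11)) = Rational(-90, 11) ≈ -8.1818)
Pow(Add(Mul(Add(72, A), -92), 10700), Rational(1, 2)) = Pow(Add(Mul(Add(72, Rational(-90, 11)), -92), 10700), Rational(1, 2)) = Pow(Add(Mul(Rational(702, 11), -92), 10700), Rational(1, 2)) = Pow(Add(Rational(-64584, 11), 10700), Rational(1, 2)) = Pow(Rational(53116, 11), Rational(1, 2)) = Mul(Rational(14, 11), Pow(2981, Rational(1, 2)))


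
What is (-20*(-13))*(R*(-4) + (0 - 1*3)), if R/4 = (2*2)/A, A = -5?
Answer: 2548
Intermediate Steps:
R = -16/5 (R = 4*((2*2)/(-5)) = 4*(4*(-1/5)) = 4*(-4/5) = -16/5 ≈ -3.2000)
(-20*(-13))*(R*(-4) + (0 - 1*3)) = (-20*(-13))*(-16/5*(-4) + (0 - 1*3)) = 260*(64/5 + (0 - 3)) = 260*(64/5 - 3) = 260*(49/5) = 2548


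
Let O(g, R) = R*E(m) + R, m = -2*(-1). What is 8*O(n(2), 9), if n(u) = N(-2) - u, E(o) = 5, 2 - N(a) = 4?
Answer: 432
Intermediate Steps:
N(a) = -2 (N(a) = 2 - 1*4 = 2 - 4 = -2)
m = 2
n(u) = -2 - u
O(g, R) = 6*R (O(g, R) = R*5 + R = 5*R + R = 6*R)
8*O(n(2), 9) = 8*(6*9) = 8*54 = 432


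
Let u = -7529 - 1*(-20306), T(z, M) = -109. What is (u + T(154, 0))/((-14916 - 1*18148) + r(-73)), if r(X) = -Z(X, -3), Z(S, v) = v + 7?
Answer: -3167/8267 ≈ -0.38309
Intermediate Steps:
Z(S, v) = 7 + v
u = 12777 (u = -7529 + 20306 = 12777)
r(X) = -4 (r(X) = -(7 - 3) = -1*4 = -4)
(u + T(154, 0))/((-14916 - 1*18148) + r(-73)) = (12777 - 109)/((-14916 - 1*18148) - 4) = 12668/((-14916 - 18148) - 4) = 12668/(-33064 - 4) = 12668/(-33068) = 12668*(-1/33068) = -3167/8267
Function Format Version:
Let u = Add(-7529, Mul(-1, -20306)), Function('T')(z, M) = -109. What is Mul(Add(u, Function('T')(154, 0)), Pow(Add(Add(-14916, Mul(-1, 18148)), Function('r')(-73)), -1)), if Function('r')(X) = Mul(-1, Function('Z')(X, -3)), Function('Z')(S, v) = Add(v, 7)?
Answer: Rational(-3167, 8267) ≈ -0.38309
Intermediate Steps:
Function('Z')(S, v) = Add(7, v)
u = 12777 (u = Add(-7529, 20306) = 12777)
Function('r')(X) = -4 (Function('r')(X) = Mul(-1, Add(7, -3)) = Mul(-1, 4) = -4)
Mul(Add(u, Function('T')(154, 0)), Pow(Add(Add(-14916, Mul(-1, 18148)), Function('r')(-73)), -1)) = Mul(Add(12777, -109), Pow(Add(Add(-14916, Mul(-1, 18148)), -4), -1)) = Mul(12668, Pow(Add(Add(-14916, -18148), -4), -1)) = Mul(12668, Pow(Add(-33064, -4), -1)) = Mul(12668, Pow(-33068, -1)) = Mul(12668, Rational(-1, 33068)) = Rational(-3167, 8267)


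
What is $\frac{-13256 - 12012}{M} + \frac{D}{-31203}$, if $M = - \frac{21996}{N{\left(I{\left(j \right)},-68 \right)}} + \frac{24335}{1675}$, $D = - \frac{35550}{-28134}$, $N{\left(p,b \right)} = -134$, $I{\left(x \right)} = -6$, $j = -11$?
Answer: $- \frac{412829885138995}{2919243188673} \approx -141.42$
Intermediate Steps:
$D = \frac{1975}{1563}$ ($D = \left(-35550\right) \left(- \frac{1}{28134}\right) = \frac{1975}{1563} \approx 1.2636$)
$M = \frac{59857}{335}$ ($M = - \frac{21996}{-134} + \frac{24335}{1675} = \left(-21996\right) \left(- \frac{1}{134}\right) + 24335 \cdot \frac{1}{1675} = \frac{10998}{67} + \frac{4867}{335} = \frac{59857}{335} \approx 178.68$)
$\frac{-13256 - 12012}{M} + \frac{D}{-31203} = \frac{-13256 - 12012}{\frac{59857}{335}} + \frac{1975}{1563 \left(-31203\right)} = \left(-13256 - 12012\right) \frac{335}{59857} + \frac{1975}{1563} \left(- \frac{1}{31203}\right) = \left(-25268\right) \frac{335}{59857} - \frac{1975}{48770289} = - \frac{8464780}{59857} - \frac{1975}{48770289} = - \frac{412829885138995}{2919243188673}$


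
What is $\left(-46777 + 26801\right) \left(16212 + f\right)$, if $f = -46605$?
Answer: $607130568$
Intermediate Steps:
$\left(-46777 + 26801\right) \left(16212 + f\right) = \left(-46777 + 26801\right) \left(16212 - 46605\right) = \left(-19976\right) \left(-30393\right) = 607130568$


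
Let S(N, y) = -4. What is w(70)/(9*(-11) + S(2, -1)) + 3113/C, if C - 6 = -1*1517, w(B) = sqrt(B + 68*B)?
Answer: -3113/1511 - sqrt(4830)/103 ≈ -2.7350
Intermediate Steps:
w(B) = sqrt(69)*sqrt(B) (w(B) = sqrt(69*B) = sqrt(69)*sqrt(B))
C = -1511 (C = 6 - 1*1517 = 6 - 1517 = -1511)
w(70)/(9*(-11) + S(2, -1)) + 3113/C = (sqrt(69)*sqrt(70))/(9*(-11) - 4) + 3113/(-1511) = sqrt(4830)/(-99 - 4) + 3113*(-1/1511) = sqrt(4830)/(-103) - 3113/1511 = sqrt(4830)*(-1/103) - 3113/1511 = -sqrt(4830)/103 - 3113/1511 = -3113/1511 - sqrt(4830)/103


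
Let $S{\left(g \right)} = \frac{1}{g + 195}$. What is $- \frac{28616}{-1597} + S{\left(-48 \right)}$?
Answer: $\frac{4208149}{234759} \approx 17.925$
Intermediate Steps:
$S{\left(g \right)} = \frac{1}{195 + g}$
$- \frac{28616}{-1597} + S{\left(-48 \right)} = - \frac{28616}{-1597} + \frac{1}{195 - 48} = \left(-28616\right) \left(- \frac{1}{1597}\right) + \frac{1}{147} = \frac{28616}{1597} + \frac{1}{147} = \frac{4208149}{234759}$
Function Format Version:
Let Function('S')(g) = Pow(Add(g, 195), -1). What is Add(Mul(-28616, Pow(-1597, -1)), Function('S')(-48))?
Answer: Rational(4208149, 234759) ≈ 17.925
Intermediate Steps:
Function('S')(g) = Pow(Add(195, g), -1)
Add(Mul(-28616, Pow(-1597, -1)), Function('S')(-48)) = Add(Mul(-28616, Pow(-1597, -1)), Pow(Add(195, -48), -1)) = Add(Mul(-28616, Rational(-1, 1597)), Pow(147, -1)) = Add(Rational(28616, 1597), Rational(1, 147)) = Rational(4208149, 234759)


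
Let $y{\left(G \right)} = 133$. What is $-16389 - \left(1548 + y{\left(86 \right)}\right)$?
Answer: $-18070$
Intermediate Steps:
$-16389 - \left(1548 + y{\left(86 \right)}\right) = -16389 - 1681 = -18070$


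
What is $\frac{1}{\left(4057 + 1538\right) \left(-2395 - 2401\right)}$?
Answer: $- \frac{1}{26833620} \approx -3.7267 \cdot 10^{-8}$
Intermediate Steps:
$\frac{1}{\left(4057 + 1538\right) \left(-2395 - 2401\right)} = \frac{1}{5595 \left(-4796\right)} = \frac{1}{-26833620} = - \frac{1}{26833620}$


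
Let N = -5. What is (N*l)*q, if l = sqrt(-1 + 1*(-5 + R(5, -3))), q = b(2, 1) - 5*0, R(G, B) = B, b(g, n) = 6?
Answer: -90*I ≈ -90.0*I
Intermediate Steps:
q = 6 (q = 6 - 5*0 = 6 + 0 = 6)
l = 3*I (l = sqrt(-1 + 1*(-5 - 3)) = sqrt(-1 + 1*(-8)) = sqrt(-1 - 8) = sqrt(-9) = 3*I ≈ 3.0*I)
(N*l)*q = -15*I*6 = -90*I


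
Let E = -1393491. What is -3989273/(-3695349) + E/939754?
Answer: -1400500314517/3472719004146 ≈ -0.40329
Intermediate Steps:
-3989273/(-3695349) + E/939754 = -3989273/(-3695349) - 1393491/939754 = -3989273*(-1/3695349) - 1393491*1/939754 = 3989273/3695349 - 1393491/939754 = -1400500314517/3472719004146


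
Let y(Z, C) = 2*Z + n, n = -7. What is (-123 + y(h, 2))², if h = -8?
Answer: 21316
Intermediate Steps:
y(Z, C) = -7 + 2*Z (y(Z, C) = 2*Z - 7 = -7 + 2*Z)
(-123 + y(h, 2))² = (-123 + (-7 + 2*(-8)))² = (-123 + (-7 - 16))² = (-123 - 23)² = (-146)² = 21316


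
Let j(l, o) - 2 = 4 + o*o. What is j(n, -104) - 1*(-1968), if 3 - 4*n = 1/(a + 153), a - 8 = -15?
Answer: 12790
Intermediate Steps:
a = -7 (a = 8 - 15 = -7)
n = 437/584 (n = ¾ - 1/(4*(-7 + 153)) = ¾ - ¼/146 = ¾ - ¼*1/146 = ¾ - 1/584 = 437/584 ≈ 0.74829)
j(l, o) = 6 + o² (j(l, o) = 2 + (4 + o*o) = 2 + (4 + o²) = 6 + o²)
j(n, -104) - 1*(-1968) = (6 + (-104)²) - 1*(-1968) = (6 + 10816) + 1968 = 10822 + 1968 = 12790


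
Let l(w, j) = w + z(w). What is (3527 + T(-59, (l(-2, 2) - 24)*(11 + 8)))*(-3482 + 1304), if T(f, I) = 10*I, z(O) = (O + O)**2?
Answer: -3543606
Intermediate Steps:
z(O) = 4*O**2 (z(O) = (2*O)**2 = 4*O**2)
l(w, j) = w + 4*w**2
(3527 + T(-59, (l(-2, 2) - 24)*(11 + 8)))*(-3482 + 1304) = (3527 + 10*((-2*(1 + 4*(-2)) - 24)*(11 + 8)))*(-3482 + 1304) = (3527 + 10*((-2*(1 - 8) - 24)*19))*(-2178) = (3527 + 10*((-2*(-7) - 24)*19))*(-2178) = (3527 + 10*((14 - 24)*19))*(-2178) = (3527 + 10*(-10*19))*(-2178) = (3527 + 10*(-190))*(-2178) = (3527 - 1900)*(-2178) = 1627*(-2178) = -3543606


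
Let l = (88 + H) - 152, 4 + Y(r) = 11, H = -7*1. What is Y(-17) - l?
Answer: 78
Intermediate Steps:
H = -7
Y(r) = 7 (Y(r) = -4 + 11 = 7)
l = -71 (l = (88 - 7) - 152 = 81 - 152 = -71)
Y(-17) - l = 7 - 1*(-71) = 7 + 71 = 78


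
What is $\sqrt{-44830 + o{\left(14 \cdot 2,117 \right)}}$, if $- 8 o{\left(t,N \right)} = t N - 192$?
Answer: $\frac{i \sqrt{180862}}{2} \approx 212.64 i$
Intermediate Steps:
$o{\left(t,N \right)} = 24 - \frac{N t}{8}$ ($o{\left(t,N \right)} = - \frac{t N - 192}{8} = - \frac{N t - 192}{8} = - \frac{-192 + N t}{8} = 24 - \frac{N t}{8}$)
$\sqrt{-44830 + o{\left(14 \cdot 2,117 \right)}} = \sqrt{-44830 + \left(24 - \frac{117 \cdot 14 \cdot 2}{8}\right)} = \sqrt{-44830 + \left(24 - \frac{117}{8} \cdot 28\right)} = \sqrt{-44830 + \left(24 - \frac{819}{2}\right)} = \sqrt{-44830 - \frac{771}{2}} = \sqrt{- \frac{90431}{2}} = \frac{i \sqrt{180862}}{2}$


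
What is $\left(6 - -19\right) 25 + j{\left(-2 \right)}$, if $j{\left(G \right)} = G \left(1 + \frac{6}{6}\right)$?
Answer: $621$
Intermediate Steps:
$j{\left(G \right)} = 2 G$ ($j{\left(G \right)} = G \left(1 + 6 \cdot \frac{1}{6}\right) = G \left(1 + 1\right) = G 2 = 2 G$)
$\left(6 - -19\right) 25 + j{\left(-2 \right)} = \left(6 - -19\right) 25 + 2 \left(-2\right) = \left(6 + 19\right) 25 - 4 = 25 \cdot 25 - 4 = 625 - 4 = 621$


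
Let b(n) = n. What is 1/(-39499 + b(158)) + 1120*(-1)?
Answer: -44061921/39341 ≈ -1120.0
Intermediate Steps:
1/(-39499 + b(158)) + 1120*(-1) = 1/(-39499 + 158) + 1120*(-1) = 1/(-39341) - 1120 = -1/39341 - 1120 = -44061921/39341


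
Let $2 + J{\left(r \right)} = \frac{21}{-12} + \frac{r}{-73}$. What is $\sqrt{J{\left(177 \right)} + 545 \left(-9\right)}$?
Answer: $\frac{i \sqrt{104686599}}{146} \approx 70.08 i$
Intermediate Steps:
$J{\left(r \right)} = - \frac{15}{4} - \frac{r}{73}$ ($J{\left(r \right)} = -2 + \left(\frac{21}{-12} + \frac{r}{-73}\right) = -2 + \left(21 \left(- \frac{1}{12}\right) + r \left(- \frac{1}{73}\right)\right) = -2 - \left(\frac{7}{4} + \frac{r}{73}\right) = - \frac{15}{4} - \frac{r}{73}$)
$\sqrt{J{\left(177 \right)} + 545 \left(-9\right)} = \sqrt{\left(- \frac{15}{4} - \frac{177}{73}\right) + 545 \left(-9\right)} = \sqrt{\left(- \frac{15}{4} - \frac{177}{73}\right) - 4905} = \sqrt{- \frac{1803}{292} - 4905} = \sqrt{- \frac{1434063}{292}} = \frac{i \sqrt{104686599}}{146}$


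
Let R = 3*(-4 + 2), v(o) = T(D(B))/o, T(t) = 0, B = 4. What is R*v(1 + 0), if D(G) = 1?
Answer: 0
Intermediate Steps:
v(o) = 0 (v(o) = 0/o = 0)
R = -6 (R = 3*(-2) = -6)
R*v(1 + 0) = -6*0 = 0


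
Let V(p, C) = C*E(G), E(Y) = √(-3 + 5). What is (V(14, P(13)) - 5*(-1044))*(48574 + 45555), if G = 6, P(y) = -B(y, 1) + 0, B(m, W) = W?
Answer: 491353380 - 94129*√2 ≈ 4.9122e+8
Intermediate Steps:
P(y) = -1 (P(y) = -1*1 + 0 = -1 + 0 = -1)
E(Y) = √2
V(p, C) = C*√2
(V(14, P(13)) - 5*(-1044))*(48574 + 45555) = (-√2 - 5*(-1044))*(48574 + 45555) = (-√2 + 5220)*94129 = (5220 - √2)*94129 = 491353380 - 94129*√2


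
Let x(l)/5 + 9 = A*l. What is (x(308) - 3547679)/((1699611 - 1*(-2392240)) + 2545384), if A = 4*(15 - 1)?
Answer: -3461484/6637235 ≈ -0.52153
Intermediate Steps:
A = 56 (A = 4*14 = 56)
x(l) = -45 + 280*l (x(l) = -45 + 5*(56*l) = -45 + 280*l)
(x(308) - 3547679)/((1699611 - 1*(-2392240)) + 2545384) = ((-45 + 280*308) - 3547679)/((1699611 - 1*(-2392240)) + 2545384) = ((-45 + 86240) - 3547679)/((1699611 + 2392240) + 2545384) = (86195 - 3547679)/(4091851 + 2545384) = -3461484/6637235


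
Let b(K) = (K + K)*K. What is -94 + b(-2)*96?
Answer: 674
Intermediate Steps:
b(K) = 2*K² (b(K) = (2*K)*K = 2*K²)
-94 + b(-2)*96 = -94 + (2*(-2)²)*96 = -94 + (2*4)*96 = -94 + 8*96 = -94 + 768 = 674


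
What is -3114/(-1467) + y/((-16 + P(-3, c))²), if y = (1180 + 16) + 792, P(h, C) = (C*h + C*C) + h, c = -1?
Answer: 401894/36675 ≈ 10.958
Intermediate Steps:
P(h, C) = h + C² + C*h (P(h, C) = (C*h + C²) + h = (C² + C*h) + h = h + C² + C*h)
y = 1988 (y = 1196 + 792 = 1988)
-3114/(-1467) + y/((-16 + P(-3, c))²) = -3114/(-1467) + 1988/((-16 + (-3 + (-1)² - 1*(-3)))²) = -3114*(-1/1467) + 1988/((-16 + (-3 + 1 + 3))²) = 346/163 + 1988/((-16 + 1)²) = 346/163 + 1988/((-15)²) = 346/163 + 1988/225 = 401894/36675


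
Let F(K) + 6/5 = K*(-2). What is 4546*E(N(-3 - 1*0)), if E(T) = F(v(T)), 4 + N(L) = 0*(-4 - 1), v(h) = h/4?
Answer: 18184/5 ≈ 3636.8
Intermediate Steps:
v(h) = h/4 (v(h) = h*(1/4) = h/4)
F(K) = -6/5 - 2*K (F(K) = -6/5 + K*(-2) = -6/5 - 2*K)
N(L) = -4 (N(L) = -4 + 0*(-4 - 1) = -4 + 0*(-5) = -4 + 0 = -4)
E(T) = -6/5 - T/2
4546*E(N(-3 - 1*0)) = 4546*(-6/5 - 1/2*(-4)) = 4546*(-6/5 + 2) = 4546*(4/5) = 18184/5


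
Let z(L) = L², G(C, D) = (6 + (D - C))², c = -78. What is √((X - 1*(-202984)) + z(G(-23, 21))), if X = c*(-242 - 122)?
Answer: 4*√405086 ≈ 2545.9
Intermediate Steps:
G(C, D) = (6 + D - C)²
X = 28392 (X = -78*(-242 - 122) = -78*(-364) = 28392)
√((X - 1*(-202984)) + z(G(-23, 21))) = √((28392 - 1*(-202984)) + ((6 + 21 - 1*(-23))²)²) = √((28392 + 202984) + ((6 + 21 + 23)²)²) = √(231376 + (50²)²) = √(231376 + 2500²) = √(231376 + 6250000) = √6481376 = 4*√405086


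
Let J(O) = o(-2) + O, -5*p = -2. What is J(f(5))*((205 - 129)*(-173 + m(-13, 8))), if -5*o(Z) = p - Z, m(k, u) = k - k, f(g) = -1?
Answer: 486476/25 ≈ 19459.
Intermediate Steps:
p = 2/5 (p = -1/5*(-2) = 2/5 ≈ 0.40000)
m(k, u) = 0
o(Z) = -2/25 + Z/5 (o(Z) = -(2/5 - Z)/5 = -2/25 + Z/5)
J(O) = -12/25 + O (J(O) = (-2/25 + (1/5)*(-2)) + O = (-2/25 - 2/5) + O = -12/25 + O)
J(f(5))*((205 - 129)*(-173 + m(-13, 8))) = (-12/25 - 1)*((205 - 129)*(-173 + 0)) = -2812*(-173)/25 = -37/25*(-13148) = 486476/25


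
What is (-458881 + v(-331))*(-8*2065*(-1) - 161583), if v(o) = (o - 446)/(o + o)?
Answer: 44067012567035/662 ≈ 6.6566e+10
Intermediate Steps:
v(o) = (-446 + o)/(2*o) (v(o) = (-446 + o)/((2*o)) = (-446 + o)*(1/(2*o)) = (-446 + o)/(2*o))
(-458881 + v(-331))*(-8*2065*(-1) - 161583) = (-458881 + (½)*(-446 - 331)/(-331))*(-8*2065*(-1) - 161583) = (-458881 + (½)*(-1/331)*(-777))*(-16520*(-1) - 161583) = (-458881 + 777/662)*(16520 - 161583) = -303778445/662*(-145063) = 44067012567035/662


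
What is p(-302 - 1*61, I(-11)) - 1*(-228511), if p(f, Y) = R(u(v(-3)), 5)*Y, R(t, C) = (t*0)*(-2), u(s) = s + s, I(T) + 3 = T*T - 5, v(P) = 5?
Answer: 228511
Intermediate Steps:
I(T) = -8 + T² (I(T) = -3 + (T*T - 5) = -3 + (T² - 5) = -3 + (-5 + T²) = -8 + T²)
u(s) = 2*s
R(t, C) = 0 (R(t, C) = 0*(-2) = 0)
p(f, Y) = 0 (p(f, Y) = 0*Y = 0)
p(-302 - 1*61, I(-11)) - 1*(-228511) = 0 - 1*(-228511) = 0 + 228511 = 228511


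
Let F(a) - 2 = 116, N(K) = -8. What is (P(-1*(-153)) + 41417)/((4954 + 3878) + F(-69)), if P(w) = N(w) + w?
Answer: 20781/4475 ≈ 4.6438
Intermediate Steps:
F(a) = 118 (F(a) = 2 + 116 = 118)
P(w) = -8 + w
(P(-1*(-153)) + 41417)/((4954 + 3878) + F(-69)) = ((-8 - 1*(-153)) + 41417)/((4954 + 3878) + 118) = ((-8 + 153) + 41417)/(8832 + 118) = (145 + 41417)/8950 = 41562*(1/8950) = 20781/4475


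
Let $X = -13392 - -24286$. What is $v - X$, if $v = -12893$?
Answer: $-23787$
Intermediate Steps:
$X = 10894$ ($X = -13392 + 24286 = 10894$)
$v - X = -12893 - 10894 = -23787$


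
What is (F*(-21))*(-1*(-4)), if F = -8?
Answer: 672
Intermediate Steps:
(F*(-21))*(-1*(-4)) = (-8*(-21))*(-1*(-4)) = 168*4 = 672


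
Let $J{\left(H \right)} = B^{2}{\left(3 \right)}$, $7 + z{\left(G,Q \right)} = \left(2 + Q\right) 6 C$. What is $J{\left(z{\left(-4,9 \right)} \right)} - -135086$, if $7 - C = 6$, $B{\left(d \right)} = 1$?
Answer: $135087$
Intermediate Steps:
$C = 1$ ($C = 7 - 6 = 1$)
$z{\left(G,Q \right)} = 5 + 6 Q$ ($z{\left(G,Q \right)} = -7 + \left(2 + Q\right) 6 \cdot 1 = -7 + \left(12 + 6 Q\right) 1 = -7 + \left(12 + 6 Q\right) = 5 + 6 Q$)
$J{\left(H \right)} = 1$ ($J{\left(H \right)} = 1^{2} = 1$)
$J{\left(z{\left(-4,9 \right)} \right)} - -135086 = 1 - -135086 = 1 + 135086 = 135087$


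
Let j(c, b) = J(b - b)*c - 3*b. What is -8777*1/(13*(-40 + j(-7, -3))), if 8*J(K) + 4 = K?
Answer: 17554/715 ≈ 24.551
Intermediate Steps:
J(K) = -1/2 + K/8
j(c, b) = -3*b - c/2 (j(c, b) = (-1/2 + (b - b)/8)*c - 3*b = (-1/2 + (1/8)*0)*c - 3*b = (-1/2 + 0)*c - 3*b = -c/2 - 3*b = -3*b - c/2)
-8777*1/(13*(-40 + j(-7, -3))) = -8777*1/(13*(-40 + (-3*(-3) - 1/2*(-7)))) = -8777*1/(13*(-40 + (9 + 7/2))) = -8777*1/(13*(-40 + 25/2)) = -8777/(13*(-55/2)) = -8777/(-715/2) = -8777*(-2/715) = 17554/715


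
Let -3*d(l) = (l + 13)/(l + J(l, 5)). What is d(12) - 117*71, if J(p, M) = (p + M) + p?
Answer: -1021786/123 ≈ -8307.2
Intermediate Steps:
J(p, M) = M + 2*p (J(p, M) = (M + p) + p = M + 2*p)
d(l) = -(13 + l)/(3*(5 + 3*l)) (d(l) = -(l + 13)/(3*(l + (5 + 2*l))) = -(13 + l)/(3*(5 + 3*l)))
d(12) - 117*71 = (-13 - 1*12)/(3*(5 + 3*12)) - 117*71 = (-13 - 12)/(3*(5 + 36)) - 8307 = (⅓)*(-25)/41 - 8307 = (⅓)*(1/41)*(-25) - 8307 = -25/123 - 8307 = -1021786/123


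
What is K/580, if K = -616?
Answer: -154/145 ≈ -1.0621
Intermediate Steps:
K/580 = -616/580 = -616*1/580 = -154/145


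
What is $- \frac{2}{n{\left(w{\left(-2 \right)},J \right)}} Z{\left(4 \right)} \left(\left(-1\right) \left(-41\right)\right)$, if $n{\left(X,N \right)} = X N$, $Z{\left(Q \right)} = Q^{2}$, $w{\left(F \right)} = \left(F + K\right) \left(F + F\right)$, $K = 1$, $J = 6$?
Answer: $- \frac{164}{3} \approx -54.667$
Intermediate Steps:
$w{\left(F \right)} = 2 F \left(1 + F\right)$ ($w{\left(F \right)} = \left(F + 1\right) \left(F + F\right) = \left(1 + F\right) 2 F = 2 F \left(1 + F\right)$)
$n{\left(X,N \right)} = N X$
$- \frac{2}{n{\left(w{\left(-2 \right)},J \right)}} Z{\left(4 \right)} \left(\left(-1\right) \left(-41\right)\right) = - \frac{2}{6 \cdot 2 \left(-2\right) \left(1 - 2\right)} 4^{2} \left(\left(-1\right) \left(-41\right)\right) = - \frac{2}{6 \cdot 2 \left(-2\right) \left(-1\right)} 16 \cdot 41 = - \frac{2}{6 \cdot 4} \cdot 16 \cdot 41 = - \frac{2}{24} \cdot 16 \cdot 41 = \left(-2\right) \frac{1}{24} \cdot 16 \cdot 41 = \left(- \frac{1}{12}\right) 16 \cdot 41 = \left(- \frac{4}{3}\right) 41 = - \frac{164}{3}$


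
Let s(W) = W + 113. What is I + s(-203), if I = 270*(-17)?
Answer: -4680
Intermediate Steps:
s(W) = 113 + W
I = -4590
I + s(-203) = -4590 + (113 - 203) = -4590 - 90 = -4680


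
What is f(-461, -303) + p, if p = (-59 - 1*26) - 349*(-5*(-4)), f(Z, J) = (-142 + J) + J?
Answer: -7813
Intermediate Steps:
f(Z, J) = -142 + 2*J
p = -7065 (p = (-59 - 26) - 6980 = -85 - 349*20 = -85 - 6980 = -7065)
f(-461, -303) + p = (-142 + 2*(-303)) - 7065 = (-142 - 606) - 7065 = -748 - 7065 = -7813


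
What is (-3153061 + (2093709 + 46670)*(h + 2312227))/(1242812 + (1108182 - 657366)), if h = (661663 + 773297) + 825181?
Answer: 9786597294411/1693628 ≈ 5.7785e+6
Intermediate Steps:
h = 2260141 (h = 1434960 + 825181 = 2260141)
(-3153061 + (2093709 + 46670)*(h + 2312227))/(1242812 + (1108182 - 657366)) = (-3153061 + (2093709 + 46670)*(2260141 + 2312227))/(1242812 + (1108182 - 657366)) = (-3153061 + 2140379*4572368)/(1242812 + 450816) = (-3153061 + 9786600447472)/1693628 = 9786597294411*(1/1693628) = 9786597294411/1693628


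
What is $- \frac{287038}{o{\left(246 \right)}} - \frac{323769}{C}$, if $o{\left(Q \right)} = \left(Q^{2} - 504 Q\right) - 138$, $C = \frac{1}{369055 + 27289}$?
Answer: $- \frac{4081085008602889}{31803} \approx -1.2832 \cdot 10^{11}$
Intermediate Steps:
$C = \frac{1}{396344} \approx 2.5231 \cdot 10^{-6}$
$o{\left(Q \right)} = -138 + Q^{2} - 504 Q$
$- \frac{287038}{o{\left(246 \right)}} - \frac{323769}{C} = - \frac{287038}{-138 + 246^{2} - 123984} - 323769 \frac{1}{\frac{1}{396344}} = - \frac{287038}{-138 + 60516 - 123984} - 128323900536 = - \frac{287038}{-63606} - 128323900536 = \left(-287038\right) \left(- \frac{1}{63606}\right) - 128323900536 = \frac{143519}{31803} - 128323900536 = - \frac{4081085008602889}{31803}$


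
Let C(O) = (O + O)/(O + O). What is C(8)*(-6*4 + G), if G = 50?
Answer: 26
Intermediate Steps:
C(O) = 1 (C(O) = (2*O)/((2*O)) = (2*O)*(1/(2*O)) = 1)
C(8)*(-6*4 + G) = 1*(-6*4 + 50) = 1*(-24 + 50) = 1*26 = 26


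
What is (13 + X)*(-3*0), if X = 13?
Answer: 0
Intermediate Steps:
(13 + X)*(-3*0) = (13 + 13)*(-3*0) = 26*0 = 0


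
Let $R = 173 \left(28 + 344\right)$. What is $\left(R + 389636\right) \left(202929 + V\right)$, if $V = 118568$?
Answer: $145957066024$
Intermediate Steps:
$R = 64356$ ($R = 173 \cdot 372 = 64356$)
$\left(R + 389636\right) \left(202929 + V\right) = \left(64356 + 389636\right) \left(202929 + 118568\right) = 453992 \cdot 321497 = 145957066024$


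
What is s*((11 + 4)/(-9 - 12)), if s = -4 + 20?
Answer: -80/7 ≈ -11.429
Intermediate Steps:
s = 16
s*((11 + 4)/(-9 - 12)) = 16*((11 + 4)/(-9 - 12)) = 16*(15/(-21)) = 16*(15*(-1/21)) = 16*(-5/7) = -80/7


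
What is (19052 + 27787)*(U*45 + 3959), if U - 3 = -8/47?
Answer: 8995804662/47 ≈ 1.9140e+8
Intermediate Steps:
U = 133/47 (U = 3 - 8/47 = 133/47 ≈ 2.8298)
(19052 + 27787)*(U*45 + 3959) = (19052 + 27787)*((133/47)*45 + 3959) = 46839*(5985/47 + 3959) = 46839*(192058/47) = 8995804662/47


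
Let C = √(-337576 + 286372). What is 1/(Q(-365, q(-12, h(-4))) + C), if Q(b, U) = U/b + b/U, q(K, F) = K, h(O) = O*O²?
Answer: 584156220/1000105307761 - 38368800*I*√12801/1000105307761 ≈ 0.00058409 - 0.0043406*I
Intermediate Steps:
h(O) = O³
C = 2*I*√12801 (C = √(-51204) = 2*I*√12801 ≈ 226.28*I)
1/(Q(-365, q(-12, h(-4))) + C) = 1/((-12/(-365) - 365/(-12)) + 2*I*√12801) = 1/((-12*(-1/365) - 365*(-1/12)) + 2*I*√12801) = 1/((12/365 + 365/12) + 2*I*√12801) = 1/(133369/4380 + 2*I*√12801)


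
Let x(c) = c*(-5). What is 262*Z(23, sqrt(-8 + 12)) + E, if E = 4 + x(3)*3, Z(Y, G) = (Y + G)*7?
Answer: 45809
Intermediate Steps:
x(c) = -5*c
Z(Y, G) = 7*G + 7*Y (Z(Y, G) = (G + Y)*7 = 7*G + 7*Y)
E = -41 (E = 4 - 5*3*3 = 4 - 15*3 = 4 - 45 = -41)
262*Z(23, sqrt(-8 + 12)) + E = 262*(7*sqrt(-8 + 12) + 7*23) - 41 = 262*(7*sqrt(4) + 161) - 41 = 262*(7*2 + 161) - 41 = 262*(14 + 161) - 41 = 262*175 - 41 = 45850 - 41 = 45809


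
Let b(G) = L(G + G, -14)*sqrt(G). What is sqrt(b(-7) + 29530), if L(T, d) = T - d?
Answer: sqrt(29530) ≈ 171.84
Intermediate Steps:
b(G) = sqrt(G)*(14 + 2*G) (b(G) = ((G + G) - 1*(-14))*sqrt(G) = (2*G + 14)*sqrt(G) = (14 + 2*G)*sqrt(G) = sqrt(G)*(14 + 2*G))
sqrt(b(-7) + 29530) = sqrt(2*sqrt(-7)*(7 - 7) + 29530) = sqrt(2*(I*sqrt(7))*0 + 29530) = sqrt(0 + 29530) = sqrt(29530)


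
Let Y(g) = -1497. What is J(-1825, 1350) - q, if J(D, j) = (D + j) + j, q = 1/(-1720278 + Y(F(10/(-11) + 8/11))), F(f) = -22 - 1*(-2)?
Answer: 1506553126/1721775 ≈ 875.00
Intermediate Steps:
F(f) = -20 (F(f) = -22 + 2 = -20)
q = -1/1721775 (q = 1/(-1720278 - 1497) = 1/(-1721775) = -1/1721775 ≈ -5.8080e-7)
J(D, j) = D + 2*j
J(-1825, 1350) - q = (-1825 + 2*1350) - 1*(-1/1721775) = (-1825 + 2700) + 1/1721775 = 875 + 1/1721775 = 1506553126/1721775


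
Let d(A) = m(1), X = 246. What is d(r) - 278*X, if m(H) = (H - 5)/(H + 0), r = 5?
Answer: -68392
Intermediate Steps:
m(H) = (-5 + H)/H
d(A) = -4 (d(A) = (-5 + 1)/1 = 1*(-4) = -4)
d(r) - 278*X = -4 - 278*246 = -4 - 68388 = -68392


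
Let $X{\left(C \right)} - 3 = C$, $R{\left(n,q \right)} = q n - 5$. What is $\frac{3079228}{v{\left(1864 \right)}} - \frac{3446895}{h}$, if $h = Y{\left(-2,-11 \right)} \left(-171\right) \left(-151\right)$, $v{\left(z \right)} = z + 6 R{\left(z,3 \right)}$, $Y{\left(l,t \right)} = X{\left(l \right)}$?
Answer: $- \frac{7077180047}{152283651} \approx -46.474$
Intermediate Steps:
$R{\left(n,q \right)} = -5 + n q$ ($R{\left(n,q \right)} = n q - 5 = -5 + n q$)
$X{\left(C \right)} = 3 + C$
$Y{\left(l,t \right)} = 3 + l$
$v{\left(z \right)} = -30 + 19 z$ ($v{\left(z \right)} = z + 6 \left(-5 + z 3\right) = z + 6 \left(-5 + 3 z\right) = z + \left(-30 + 18 z\right) = -30 + 19 z$)
$h = 25821$ ($h = \left(3 - 2\right) \left(-171\right) \left(-151\right) = 1 \left(-171\right) \left(-151\right) = \left(-171\right) \left(-151\right) = 25821$)
$\frac{3079228}{v{\left(1864 \right)}} - \frac{3446895}{h} = \frac{3079228}{-30 + 19 \cdot 1864} - \frac{3446895}{25821} = \frac{3079228}{-30 + 35416} - \frac{1148965}{8607} = \frac{3079228}{35386} - \frac{1148965}{8607} = 3079228 \cdot \frac{1}{35386} - \frac{1148965}{8607} = \frac{1539614}{17693} - \frac{1148965}{8607} = - \frac{7077180047}{152283651}$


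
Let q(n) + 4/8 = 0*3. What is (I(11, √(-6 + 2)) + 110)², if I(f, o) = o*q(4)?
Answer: (110 - I)² ≈ 12099.0 - 220.0*I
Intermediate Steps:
q(n) = -½ (q(n) = -½ + 0*3 = -½ + 0 = -½)
I(f, o) = -o/2 (I(f, o) = o*(-½) = -o/2)
(I(11, √(-6 + 2)) + 110)² = (-√(-6 + 2)/2 + 110)² = (-I + 110)² = (110 - I)²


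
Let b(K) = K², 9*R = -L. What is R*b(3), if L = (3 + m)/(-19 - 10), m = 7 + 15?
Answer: 25/29 ≈ 0.86207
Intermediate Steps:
m = 22
L = -25/29 (L = (3 + 22)/(-19 - 10) = 25/(-29) = 25*(-1/29) = -25/29 ≈ -0.86207)
R = 25/261 (R = (-1*(-25/29))/9 = (⅑)*(25/29) = 25/261 ≈ 0.095785)
R*b(3) = (25/261)*3² = (25/261)*9 = 25/29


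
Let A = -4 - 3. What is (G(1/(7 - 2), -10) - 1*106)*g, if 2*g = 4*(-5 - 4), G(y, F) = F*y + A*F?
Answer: 684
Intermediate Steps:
A = -7
G(y, F) = -7*F + F*y (G(y, F) = F*y - 7*F = -7*F + F*y)
g = -18 (g = (4*(-5 - 4))/2 = (4*(-9))/2 = (½)*(-36) = -18)
(G(1/(7 - 2), -10) - 1*106)*g = (-10*(-7 + 1/(7 - 2)) - 1*106)*(-18) = (-10*(-7 + 1/5) - 106)*(-18) = (-10*(-7 + ⅕) - 106)*(-18) = (-10*(-34/5) - 106)*(-18) = (68 - 106)*(-18) = -38*(-18) = 684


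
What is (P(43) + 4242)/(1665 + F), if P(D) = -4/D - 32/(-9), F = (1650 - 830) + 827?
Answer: 821497/640872 ≈ 1.2818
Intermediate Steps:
F = 1647 (F = 820 + 827 = 1647)
P(D) = 32/9 - 4/D (P(D) = -4/D - 32*(-⅑) = -4/D + 32/9 = 32/9 - 4/D)
(P(43) + 4242)/(1665 + F) = ((32/9 - 4/43) + 4242)/(1665 + 1647) = ((32/9 - 4*1/43) + 4242)/3312 = ((32/9 - 4/43) + 4242)*(1/3312) = (1340/387 + 4242)*(1/3312) = (1642994/387)*(1/3312) = 821497/640872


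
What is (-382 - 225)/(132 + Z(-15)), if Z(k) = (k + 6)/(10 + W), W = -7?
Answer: -607/129 ≈ -4.7054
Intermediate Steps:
Z(k) = 2 + k/3 (Z(k) = (k + 6)/(10 - 7) = (6 + k)/3 = (6 + k)*(⅓) = 2 + k/3)
(-382 - 225)/(132 + Z(-15)) = (-382 - 225)/(132 + (2 + (⅓)*(-15))) = -607/(132 + (2 - 5)) = -607/(132 - 3) = -607/129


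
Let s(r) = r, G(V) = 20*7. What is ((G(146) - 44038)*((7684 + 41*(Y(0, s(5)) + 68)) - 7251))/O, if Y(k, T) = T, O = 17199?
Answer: -50131516/5733 ≈ -8744.4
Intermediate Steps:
G(V) = 140
((G(146) - 44038)*((7684 + 41*(Y(0, s(5)) + 68)) - 7251))/O = ((140 - 44038)*((7684 + 41*(5 + 68)) - 7251))/17199 = -43898*((7684 + 41*73) - 7251)*(1/17199) = -43898*((7684 + 2993) - 7251)*(1/17199) = -43898*(10677 - 7251)*(1/17199) = -43898*3426*(1/17199) = -150394548*1/17199 = -50131516/5733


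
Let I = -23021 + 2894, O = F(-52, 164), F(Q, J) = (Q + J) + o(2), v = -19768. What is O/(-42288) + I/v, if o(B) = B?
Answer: 8842469/8707804 ≈ 1.0155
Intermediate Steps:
F(Q, J) = 2 + J + Q (F(Q, J) = (Q + J) + 2 = (J + Q) + 2 = 2 + J + Q)
O = 114 (O = 2 + 164 - 52 = 114)
I = -20127
O/(-42288) + I/v = 114/(-42288) - 20127/(-19768) = 114*(-1/42288) - 20127*(-1/19768) = -19/7048 + 20127/19768 = 8842469/8707804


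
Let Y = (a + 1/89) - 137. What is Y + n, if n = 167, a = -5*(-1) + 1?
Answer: 3205/89 ≈ 36.011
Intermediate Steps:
a = 6 (a = 5 + 1 = 6)
Y = -11658/89 (Y = (6 + 1/89) - 137 = 535/89 - 137 = -11658/89 ≈ -130.99)
Y + n = -11658/89 + 167 = 3205/89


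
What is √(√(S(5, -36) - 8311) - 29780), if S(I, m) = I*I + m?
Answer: √(-29780 + I*√8322) ≈ 0.2643 + 172.57*I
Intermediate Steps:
S(I, m) = m + I² (S(I, m) = I² + m = m + I²)
√(√(S(5, -36) - 8311) - 29780) = √(√((-36 + 5²) - 8311) - 29780) = √(√((-36 + 25) - 8311) - 29780) = √(√(-11 - 8311) - 29780) = √(√(-8322) - 29780) = √(I*√8322 - 29780) = √(-29780 + I*√8322)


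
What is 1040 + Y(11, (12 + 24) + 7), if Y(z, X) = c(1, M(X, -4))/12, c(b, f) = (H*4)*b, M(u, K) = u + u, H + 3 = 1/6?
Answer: 18703/18 ≈ 1039.1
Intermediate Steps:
H = -17/6 (H = -3 + 1/6 = -3 + ⅙ = -17/6 ≈ -2.8333)
M(u, K) = 2*u
c(b, f) = -34*b/3 (c(b, f) = (-17/6*4)*b = -34*b/3)
Y(z, X) = -17/18 (Y(z, X) = -34/3*1/12 = -17/18)
1040 + Y(11, (12 + 24) + 7) = 1040 - 17/18 = 18703/18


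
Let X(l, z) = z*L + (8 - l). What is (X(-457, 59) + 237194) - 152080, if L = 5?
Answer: 85874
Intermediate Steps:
X(l, z) = 8 - l + 5*z (X(l, z) = z*5 + (8 - l) = 5*z + (8 - l) = 8 - l + 5*z)
(X(-457, 59) + 237194) - 152080 = ((8 - 1*(-457) + 5*59) + 237194) - 152080 = ((8 + 457 + 295) + 237194) - 152080 = (760 + 237194) - 152080 = 237954 - 152080 = 85874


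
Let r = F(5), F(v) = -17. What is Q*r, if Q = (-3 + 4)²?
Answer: -17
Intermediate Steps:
Q = 1 (Q = 1² = 1)
r = -17
Q*r = 1*(-17) = -17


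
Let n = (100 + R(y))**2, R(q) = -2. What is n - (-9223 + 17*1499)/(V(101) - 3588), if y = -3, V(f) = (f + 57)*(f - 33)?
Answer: 17177491/1789 ≈ 9601.7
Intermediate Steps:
V(f) = (-33 + f)*(57 + f) (V(f) = (57 + f)*(-33 + f) = (-33 + f)*(57 + f))
n = 9604 (n = (100 - 2)**2 = 98**2 = 9604)
n - (-9223 + 17*1499)/(V(101) - 3588) = 9604 - (-9223 + 17*1499)/((-1881 + 101**2 + 24*101) - 3588) = 9604 - (-9223 + 25483)/((-1881 + 10201 + 2424) - 3588) = 9604 - 16260/(10744 - 3588) = 9604 - 16260/7156 = 9604 - 1*4065/1789 = 9604 - 4065/1789 = 17177491/1789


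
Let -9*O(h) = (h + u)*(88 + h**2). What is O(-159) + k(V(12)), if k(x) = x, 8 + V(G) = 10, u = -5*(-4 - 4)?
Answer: 3018929/9 ≈ 3.3544e+5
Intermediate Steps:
u = 40 (u = -5*(-8) = 40)
V(G) = 2 (V(G) = -8 + 10 = 2)
O(h) = -(40 + h)*(88 + h**2)/9 (O(h) = -(h + 40)*(88 + h**2)/9 = -(40 + h)*(88 + h**2)/9)
O(-159) + k(V(12)) = (-3520/9 - 88/9*(-159) - 40/9*(-159)**2 - 1/9*(-159)**3) + 2 = (-3520/9 + 4664/3 - 40/9*25281 - 1/9*(-4019679)) + 2 = (-3520/9 + 4664/3 - 112360 + 446631) + 2 = 3018911/9 + 2 = 3018929/9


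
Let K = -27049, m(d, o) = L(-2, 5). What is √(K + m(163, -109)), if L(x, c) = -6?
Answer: I*√27055 ≈ 164.48*I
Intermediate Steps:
m(d, o) = -6
√(K + m(163, -109)) = √(-27049 - 6) = √(-27055) = I*√27055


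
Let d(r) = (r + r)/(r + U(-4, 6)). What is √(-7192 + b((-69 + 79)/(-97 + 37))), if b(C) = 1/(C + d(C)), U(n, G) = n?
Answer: I*√1217398/13 ≈ 84.874*I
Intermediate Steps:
d(r) = 2*r/(-4 + r) (d(r) = (r + r)/(r - 4) = (2*r)/(-4 + r) = 2*r/(-4 + r))
b(C) = 1/(C + 2*C/(-4 + C))
√(-7192 + b((-69 + 79)/(-97 + 37))) = √(-7192 + (-4 + (-69 + 79)/(-97 + 37))/((((-69 + 79)/(-97 + 37)))*(-2 + (-69 + 79)/(-97 + 37)))) = √(-7192 + (-4 + 10/(-60))/(((10/(-60)))*(-2 + 10/(-60)))) = √(-7192 + (-4 + 10*(-1/60))/(((10*(-1/60)))*(-2 + 10*(-1/60)))) = √(-7192 + (-4 - ⅙)/((-⅙)*(-2 - ⅙))) = √(-7192 - 6*(-25/6)/(-13/6)) = √(-7192 - 6*(-6/13)*(-25/6)) = √(-7192 - 150/13) = √(-93646/13) = I*√1217398/13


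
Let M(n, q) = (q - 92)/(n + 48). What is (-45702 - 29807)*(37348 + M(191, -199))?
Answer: -673984348429/239 ≈ -2.8200e+9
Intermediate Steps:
M(n, q) = (-92 + q)/(48 + n)
(-45702 - 29807)*(37348 + M(191, -199)) = (-45702 - 29807)*(37348 + (-92 - 199)/(48 + 191)) = -75509*(37348 - 291/239) = -75509*8925881/239 = -673984348429/239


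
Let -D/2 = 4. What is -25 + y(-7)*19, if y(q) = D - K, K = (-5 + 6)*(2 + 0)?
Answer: -215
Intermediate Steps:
K = 2 (K = 1*2 = 2)
D = -8 (D = -2*4 = -8)
y(q) = -10 (y(q) = -8 - 1*2 = -8 - 2 = -10)
-25 + y(-7)*19 = -25 - 10*19 = -25 - 190 = -215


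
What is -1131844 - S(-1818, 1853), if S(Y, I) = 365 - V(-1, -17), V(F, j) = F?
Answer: -1132210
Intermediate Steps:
S(Y, I) = 366 (S(Y, I) = 365 - 1*(-1) = 365 + 1 = 366)
-1131844 - S(-1818, 1853) = -1131844 - 1*366 = -1131844 - 366 = -1132210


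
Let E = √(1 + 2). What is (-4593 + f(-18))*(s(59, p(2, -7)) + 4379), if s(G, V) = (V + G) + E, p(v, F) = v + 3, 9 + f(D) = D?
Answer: -20526660 - 4620*√3 ≈ -2.0535e+7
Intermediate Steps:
f(D) = -9 + D
E = √3 ≈ 1.7320
p(v, F) = 3 + v
s(G, V) = G + V + √3 (s(G, V) = (V + G) + √3 = (G + V) + √3 = G + V + √3)
(-4593 + f(-18))*(s(59, p(2, -7)) + 4379) = (-4593 + (-9 - 18))*((59 + (3 + 2) + √3) + 4379) = (-4593 - 27)*((59 + 5 + √3) + 4379) = -4620*((64 + √3) + 4379) = -4620*(4443 + √3) = -20526660 - 4620*√3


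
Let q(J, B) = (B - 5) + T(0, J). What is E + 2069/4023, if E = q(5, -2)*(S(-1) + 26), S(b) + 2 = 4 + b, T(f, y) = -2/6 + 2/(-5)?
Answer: -4189667/20115 ≈ -208.29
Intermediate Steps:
T(f, y) = -11/15 (T(f, y) = -2*1/6 + 2*(-1/5) = -1/3 - 2/5 = -11/15)
q(J, B) = -86/15 + B (q(J, B) = (B - 5) - 11/15 = (-5 + B) - 11/15 = -86/15 + B)
S(b) = 2 + b (S(b) = -2 + (4 + b) = 2 + b)
E = -1044/5 (E = (-86/15 - 2)*((2 - 1) + 26) = -116*(1 + 26)/15 = -116/15*27 = -1044/5 ≈ -208.80)
E + 2069/4023 = -1044/5 + 2069/4023 = -4189667/20115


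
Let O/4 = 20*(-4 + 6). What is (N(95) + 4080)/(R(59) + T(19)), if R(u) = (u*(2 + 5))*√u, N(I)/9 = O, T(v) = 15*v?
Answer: -786600/4991173 + 1139880*√59/4991173 ≈ 1.5966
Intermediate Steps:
O = 160 (O = 4*(20*(-4 + 6)) = 4*(20*2) = 4*40 = 160)
N(I) = 1440 (N(I) = 9*160 = 1440)
R(u) = 7*u^(3/2) (R(u) = (u*7)*√u = (7*u)*√u = 7*u^(3/2))
(N(95) + 4080)/(R(59) + T(19)) = (1440 + 4080)/(7*59^(3/2) + 15*19) = 5520/(7*(59*√59) + 285) = 5520/(413*√59 + 285) = 5520/(285 + 413*√59)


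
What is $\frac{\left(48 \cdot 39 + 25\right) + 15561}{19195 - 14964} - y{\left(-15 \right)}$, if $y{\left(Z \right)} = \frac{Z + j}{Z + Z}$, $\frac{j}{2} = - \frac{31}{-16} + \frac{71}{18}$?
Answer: $\frac{36723457}{9138960} \approx 4.0183$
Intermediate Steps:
$j = \frac{847}{72}$ ($j = 2 \left(- \frac{31}{-16} + \frac{71}{18}\right) = 2 \left(\left(-31\right) \left(- \frac{1}{16}\right) + 71 \cdot \frac{1}{18}\right) = 2 \left(\frac{31}{16} + \frac{71}{18}\right) = 2 \cdot \frac{847}{144} = \frac{847}{72} \approx 11.764$)
$y{\left(Z \right)} = \frac{\frac{847}{72} + Z}{2 Z}$ ($y{\left(Z \right)} = \frac{Z + \frac{847}{72}}{Z + Z} = \frac{\frac{847}{72} + Z}{2 Z}$)
$\frac{\left(48 \cdot 39 + 25\right) + 15561}{19195 - 14964} - y{\left(-15 \right)} = \frac{\left(48 \cdot 39 + 25\right) + 15561}{19195 - 14964} - \frac{847 + 72 \left(-15\right)}{144 \left(-15\right)} = \frac{\left(1872 + 25\right) + 15561}{4231} - \frac{1}{144} \left(- \frac{1}{15}\right) \left(847 - 1080\right) = \left(1897 + 15561\right) \frac{1}{4231} - \frac{1}{144} \left(- \frac{1}{15}\right) \left(-233\right) = 17458 \cdot \frac{1}{4231} - \frac{233}{2160} = \frac{17458}{4231} - \frac{233}{2160} = \frac{36723457}{9138960}$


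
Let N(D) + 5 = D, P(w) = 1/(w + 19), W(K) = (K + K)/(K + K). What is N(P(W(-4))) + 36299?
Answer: 725881/20 ≈ 36294.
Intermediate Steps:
W(K) = 1 (W(K) = (2*K)/((2*K)) = (2*K)*(1/(2*K)) = 1)
P(w) = 1/(19 + w)
N(D) = -5 + D
N(P(W(-4))) + 36299 = (-5 + 1/(19 + 1)) + 36299 = (-5 + 1/20) + 36299 = -99/20 + 36299 = 725881/20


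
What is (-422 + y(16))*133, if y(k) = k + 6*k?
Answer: -41230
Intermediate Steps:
y(k) = 7*k
(-422 + y(16))*133 = (-422 + 7*16)*133 = (-422 + 112)*133 = -310*133 = -41230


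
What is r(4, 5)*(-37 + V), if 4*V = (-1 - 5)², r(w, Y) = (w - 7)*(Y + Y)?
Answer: 840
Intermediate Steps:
r(w, Y) = 2*Y*(-7 + w) (r(w, Y) = (-7 + w)*(2*Y) = 2*Y*(-7 + w))
V = 9 (V = (-1 - 5)²/4 = (¼)*(-6)² = (¼)*36 = 9)
r(4, 5)*(-37 + V) = (2*5*(-7 + 4))*(-37 + 9) = (2*5*(-3))*(-28) = -30*(-28) = 840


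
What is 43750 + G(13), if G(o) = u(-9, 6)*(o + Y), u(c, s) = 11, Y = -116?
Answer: 42617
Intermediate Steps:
G(o) = -1276 + 11*o (G(o) = 11*(o - 116) = 11*(-116 + o) = -1276 + 11*o)
43750 + G(13) = 43750 + (-1276 + 11*13) = 43750 + (-1276 + 143) = 43750 - 1133 = 42617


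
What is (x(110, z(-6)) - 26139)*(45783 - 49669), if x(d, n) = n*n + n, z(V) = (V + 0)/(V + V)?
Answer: 203146479/2 ≈ 1.0157e+8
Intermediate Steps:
z(V) = ½ (z(V) = V/((2*V)) = V*(1/(2*V)) = ½)
x(d, n) = n + n² (x(d, n) = n² + n = n + n²)
(x(110, z(-6)) - 26139)*(45783 - 49669) = ((1 + ½)/2 - 26139)*(45783 - 49669) = ((½)*(3/2) - 26139)*(-3886) = (¾ - 26139)*(-3886) = -104553/4*(-3886) = 203146479/2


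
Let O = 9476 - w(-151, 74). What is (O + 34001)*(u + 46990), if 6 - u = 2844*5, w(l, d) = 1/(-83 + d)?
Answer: 12825052144/9 ≈ 1.4250e+9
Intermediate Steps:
O = 85285/9 (O = 9476 - 1/(-83 + 74) = 9476 - 1/(-9) = 9476 - 1*(-⅑) = 9476 + ⅑ = 85285/9 ≈ 9476.1)
u = -14214 (u = 6 - 2844*5 = 6 - 1*14220 = 6 - 14220 = -14214)
(O + 34001)*(u + 46990) = (85285/9 + 34001)*(-14214 + 46990) = (391294/9)*32776 = 12825052144/9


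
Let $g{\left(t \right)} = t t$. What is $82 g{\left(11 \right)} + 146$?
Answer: $10068$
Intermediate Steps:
$g{\left(t \right)} = t^{2}$
$82 g{\left(11 \right)} + 146 = 82 \cdot 11^{2} + 146 = 82 \cdot 121 + 146 = 9922 + 146 = 10068$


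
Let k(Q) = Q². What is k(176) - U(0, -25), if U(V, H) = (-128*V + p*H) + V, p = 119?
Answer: 33951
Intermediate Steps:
U(V, H) = -127*V + 119*H (U(V, H) = (-128*V + 119*H) + V = -127*V + 119*H)
k(176) - U(0, -25) = 176² - (-127*0 + 119*(-25)) = 30976 - (0 - 2975) = 30976 - 1*(-2975) = 30976 + 2975 = 33951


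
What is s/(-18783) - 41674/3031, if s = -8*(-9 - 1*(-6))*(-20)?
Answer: -260435954/18977091 ≈ -13.724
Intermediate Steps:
s = -480 (s = -8*(-9 + 6)*(-20) = -8*(-3)*(-20) = 24*(-20) = -480)
s/(-18783) - 41674/3031 = -480/(-18783) - 41674/3031 = -480*(-1/18783) - 41674*1/3031 = 160/6261 - 41674/3031 = -260435954/18977091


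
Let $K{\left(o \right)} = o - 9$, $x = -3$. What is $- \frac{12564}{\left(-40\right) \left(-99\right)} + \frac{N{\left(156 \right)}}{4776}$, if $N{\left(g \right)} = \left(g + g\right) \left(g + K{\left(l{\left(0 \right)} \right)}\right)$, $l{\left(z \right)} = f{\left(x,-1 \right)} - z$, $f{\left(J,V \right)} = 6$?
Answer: $\frac{149339}{21890} \approx 6.8223$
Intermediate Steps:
$l{\left(z \right)} = 6 - z$
$K{\left(o \right)} = -9 + o$
$N{\left(g \right)} = 2 g \left(-3 + g\right)$ ($N{\left(g \right)} = \left(g + g\right) \left(g + \left(-9 + \left(6 - 0\right)\right)\right) = 2 g \left(g + \left(-9 + \left(6 + 0\right)\right)\right) = 2 g \left(g + \left(-9 + 6\right)\right) = 2 g \left(g - 3\right) = 2 g \left(-3 + g\right)$)
$- \frac{12564}{\left(-40\right) \left(-99\right)} + \frac{N{\left(156 \right)}}{4776} = - \frac{12564}{\left(-40\right) \left(-99\right)} + \frac{2 \cdot 156 \left(-3 + 156\right)}{4776} = - \frac{12564}{3960} + 2 \cdot 156 \cdot 153 \cdot \frac{1}{4776} = \left(-12564\right) \frac{1}{3960} + 47736 \cdot \frac{1}{4776} = - \frac{349}{110} + \frac{1989}{199} = \frac{149339}{21890}$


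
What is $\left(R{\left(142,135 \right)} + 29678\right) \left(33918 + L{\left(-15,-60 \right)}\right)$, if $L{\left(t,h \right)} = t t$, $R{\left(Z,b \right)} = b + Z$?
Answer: $1022753565$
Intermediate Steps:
$R{\left(Z,b \right)} = Z + b$
$L{\left(t,h \right)} = t^{2}$
$\left(R{\left(142,135 \right)} + 29678\right) \left(33918 + L{\left(-15,-60 \right)}\right) = \left(\left(142 + 135\right) + 29678\right) \left(33918 + \left(-15\right)^{2}\right) = \left(277 + 29678\right) \left(33918 + 225\right) = 29955 \cdot 34143 = 1022753565$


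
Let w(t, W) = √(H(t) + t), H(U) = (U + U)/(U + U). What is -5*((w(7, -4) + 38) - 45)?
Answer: 35 - 10*√2 ≈ 20.858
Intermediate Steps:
H(U) = 1 (H(U) = (2*U)/((2*U)) = (2*U)*(1/(2*U)) = 1)
w(t, W) = √(1 + t)
-5*((w(7, -4) + 38) - 45) = -5*((√(1 + 7) + 38) - 45) = -5*((√8 + 38) - 45) = -5*((2*√2 + 38) - 45) = -5*((38 + 2*√2) - 45) = -5*(-7 + 2*√2) = 35 - 10*√2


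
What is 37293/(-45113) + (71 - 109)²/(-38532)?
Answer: -19764698/22872291 ≈ -0.86413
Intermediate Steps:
37293/(-45113) + (71 - 109)²/(-38532) = 37293*(-1/45113) + (-38)²*(-1/38532) = -37293/45113 + 1444*(-1/38532) = -37293/45113 - 19/507 = -19764698/22872291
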